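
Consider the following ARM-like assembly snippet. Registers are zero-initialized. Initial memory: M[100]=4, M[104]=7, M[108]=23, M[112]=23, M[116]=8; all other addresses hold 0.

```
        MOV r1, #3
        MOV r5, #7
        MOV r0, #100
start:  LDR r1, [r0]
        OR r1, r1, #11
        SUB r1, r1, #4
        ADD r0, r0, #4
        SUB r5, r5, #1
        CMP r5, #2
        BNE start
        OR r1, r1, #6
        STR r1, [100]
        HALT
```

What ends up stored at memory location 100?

7

MOV r1, #3 → r1=3
MOV r5, #7 → r5=7
MOV r0, #100 → r0=100
LDR r1, [r0] → r1=M[100]=4
OR r1, r1, #11 → r1=4|11=15
SUB r1, r1, #4 → r1=15-4=11
ADD r0, r0, #4 → r0=100+4=104
SUB r5, r5, #1 → r5=7-1=6
CMP r5, #2  (cmp 6,2)
BNE start: taken
LDR r1, [r0] → r1=M[104]=7
OR r1, r1, #11 → r1=7|11=15
SUB r1, r1, #4 → r1=15-4=11
ADD r0, r0, #4 → r0=104+4=108
SUB r5, r5, #1 → r5=6-1=5
CMP r5, #2  (cmp 5,2)
BNE start: taken
LDR r1, [r0] → r1=M[108]=23
OR r1, r1, #11 → r1=23|11=31
SUB r1, r1, #4 → r1=31-4=27
ADD r0, r0, #4 → r0=108+4=112
SUB r5, r5, #1 → r5=5-1=4
CMP r5, #2  (cmp 4,2)
BNE start: taken
LDR r1, [r0] → r1=M[112]=23
OR r1, r1, #11 → r1=23|11=31
SUB r1, r1, #4 → r1=31-4=27
ADD r0, r0, #4 → r0=112+4=116
SUB r5, r5, #1 → r5=4-1=3
CMP r5, #2  (cmp 3,2)
BNE start: taken
LDR r1, [r0] → r1=M[116]=8
OR r1, r1, #11 → r1=8|11=11
SUB r1, r1, #4 → r1=11-4=7
ADD r0, r0, #4 → r0=116+4=120
SUB r5, r5, #1 → r5=3-1=2
CMP r5, #2  (cmp 2,2)
BNE start: not taken
OR r1, r1, #6 → r1=7|6=7
STR r1, [100] → M[100]=7
halt.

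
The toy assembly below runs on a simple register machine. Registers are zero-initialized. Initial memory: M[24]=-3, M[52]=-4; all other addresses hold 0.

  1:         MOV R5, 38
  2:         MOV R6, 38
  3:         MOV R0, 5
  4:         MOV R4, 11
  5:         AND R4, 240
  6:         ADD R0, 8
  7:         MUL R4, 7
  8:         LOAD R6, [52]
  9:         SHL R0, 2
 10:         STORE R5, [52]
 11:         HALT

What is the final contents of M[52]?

R5=38
R6=38
R0=5
R4=11
R4=11&240=0
R0=5+8=13
R4=0*7=0
R6=M[52]=-4
R0=13<<2=52
STORE R5, [52] → M[52]=38
halt.

38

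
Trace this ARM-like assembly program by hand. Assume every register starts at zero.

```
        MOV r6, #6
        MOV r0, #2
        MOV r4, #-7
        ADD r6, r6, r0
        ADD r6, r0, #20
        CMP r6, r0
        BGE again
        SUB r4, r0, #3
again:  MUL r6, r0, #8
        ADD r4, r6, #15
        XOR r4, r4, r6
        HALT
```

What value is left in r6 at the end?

16

r6=6
r0=2
r4=-7
r6=6+2=8
r6=2+20=22
CMP r6, r0  (cmp 22,2)
BGE again: taken
r6=2*8=16
r4=16+15=31
r4=31^16=15
halt.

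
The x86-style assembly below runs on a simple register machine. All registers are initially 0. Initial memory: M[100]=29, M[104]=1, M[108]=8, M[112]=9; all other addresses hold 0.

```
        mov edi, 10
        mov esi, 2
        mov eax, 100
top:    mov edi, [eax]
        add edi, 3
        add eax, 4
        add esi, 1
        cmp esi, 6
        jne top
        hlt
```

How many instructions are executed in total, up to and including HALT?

28

mov edi, 10 → edi=10
mov esi, 2 → esi=2
mov eax, 100 → eax=100
mov edi, [eax] → edi=M[100]=29
add edi, 3 → edi=29+3=32
add eax, 4 → eax=100+4=104
add esi, 1 → esi=2+1=3
cmp esi, 6  (cmp 3,6)
jne top: taken
mov edi, [eax] → edi=M[104]=1
add edi, 3 → edi=1+3=4
add eax, 4 → eax=104+4=108
add esi, 1 → esi=3+1=4
cmp esi, 6  (cmp 4,6)
jne top: taken
mov edi, [eax] → edi=M[108]=8
add edi, 3 → edi=8+3=11
add eax, 4 → eax=108+4=112
add esi, 1 → esi=4+1=5
cmp esi, 6  (cmp 5,6)
jne top: taken
mov edi, [eax] → edi=M[112]=9
add edi, 3 → edi=9+3=12
add eax, 4 → eax=112+4=116
add esi, 1 → esi=5+1=6
cmp esi, 6  (cmp 6,6)
jne top: not taken
halt.
Total executed instructions: 28.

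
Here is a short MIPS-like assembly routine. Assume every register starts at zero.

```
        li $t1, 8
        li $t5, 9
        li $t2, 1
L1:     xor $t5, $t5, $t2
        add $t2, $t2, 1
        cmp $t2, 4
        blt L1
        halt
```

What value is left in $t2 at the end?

4

li $t1, 8 → $t1=8
li $t5, 9 → $t5=9
li $t2, 1 → $t2=1
xor $t5, $t5, $t2 → $t5=9^1=8
add $t2, $t2, 1 → $t2=1+1=2
cmp $t2, 4  (cmp 2,4)
blt L1: taken
xor $t5, $t5, $t2 → $t5=8^2=10
add $t2, $t2, 1 → $t2=2+1=3
cmp $t2, 4  (cmp 3,4)
blt L1: taken
xor $t5, $t5, $t2 → $t5=10^3=9
add $t2, $t2, 1 → $t2=3+1=4
cmp $t2, 4  (cmp 4,4)
blt L1: not taken
halt.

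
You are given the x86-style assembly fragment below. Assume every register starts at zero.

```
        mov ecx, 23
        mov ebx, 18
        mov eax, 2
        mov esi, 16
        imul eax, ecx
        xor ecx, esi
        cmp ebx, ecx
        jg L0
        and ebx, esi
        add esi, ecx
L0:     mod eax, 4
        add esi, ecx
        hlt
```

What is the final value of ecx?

after mov ecx, 23: ecx=23
after mov ebx, 18: ebx=18
after mov eax, 2: eax=2
after mov esi, 16: esi=16
after imul eax, ecx: eax=2*23=46
after xor ecx, esi: ecx=23^16=7
cmp ebx, ecx  (cmp 18,7)
jg L0: taken
after mod eax, 4: eax=46%4=2
after add esi, ecx: esi=16+7=23
halt.

7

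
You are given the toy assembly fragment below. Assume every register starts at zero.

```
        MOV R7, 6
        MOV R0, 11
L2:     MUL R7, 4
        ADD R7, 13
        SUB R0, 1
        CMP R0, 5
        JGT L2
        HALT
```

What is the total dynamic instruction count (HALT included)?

33

after MOV R7, 6: R7=6
after MOV R0, 11: R0=11
after MUL R7, 4: R7=6*4=24
after ADD R7, 13: R7=24+13=37
after SUB R0, 1: R0=11-1=10
CMP R0, 5  (cmp 10,5)
JGT L2: taken
after MUL R7, 4: R7=37*4=148
after ADD R7, 13: R7=148+13=161
after SUB R0, 1: R0=10-1=9
CMP R0, 5  (cmp 9,5)
JGT L2: taken
after MUL R7, 4: R7=161*4=644
after ADD R7, 13: R7=644+13=657
after SUB R0, 1: R0=9-1=8
CMP R0, 5  (cmp 8,5)
JGT L2: taken
after MUL R7, 4: R7=657*4=2628
after ADD R7, 13: R7=2628+13=2641
after SUB R0, 1: R0=8-1=7
CMP R0, 5  (cmp 7,5)
JGT L2: taken
after MUL R7, 4: R7=2641*4=10564
after ADD R7, 13: R7=10564+13=10577
after SUB R0, 1: R0=7-1=6
CMP R0, 5  (cmp 6,5)
JGT L2: taken
after MUL R7, 4: R7=10577*4=42308
after ADD R7, 13: R7=42308+13=42321
after SUB R0, 1: R0=6-1=5
CMP R0, 5  (cmp 5,5)
JGT L2: not taken
halt.
Total executed instructions: 33.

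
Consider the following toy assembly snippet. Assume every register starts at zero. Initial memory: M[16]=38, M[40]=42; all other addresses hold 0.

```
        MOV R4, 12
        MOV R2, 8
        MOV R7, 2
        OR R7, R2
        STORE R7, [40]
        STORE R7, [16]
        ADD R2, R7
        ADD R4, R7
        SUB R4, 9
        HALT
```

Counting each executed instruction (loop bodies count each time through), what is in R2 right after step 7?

18

after MOV R4, 12: R4=12
after MOV R2, 8: R2=8
after MOV R7, 2: R7=2
after OR R7, R2: R7=2|8=10
STORE R7, [40] → M[40]=10
STORE R7, [16] → M[16]=10
after ADD R2, R7: R2=8+10=18
After step 7: R2 = 18.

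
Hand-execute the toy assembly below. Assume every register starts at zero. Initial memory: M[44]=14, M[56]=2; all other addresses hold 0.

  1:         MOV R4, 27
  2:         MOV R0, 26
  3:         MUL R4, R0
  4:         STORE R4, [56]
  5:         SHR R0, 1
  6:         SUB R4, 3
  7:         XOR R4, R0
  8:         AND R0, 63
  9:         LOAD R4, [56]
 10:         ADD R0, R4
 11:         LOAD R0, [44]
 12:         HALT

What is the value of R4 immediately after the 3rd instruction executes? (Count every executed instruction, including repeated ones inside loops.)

702

after MOV R4, 27: R4=27
after MOV R0, 26: R0=26
after MUL R4, R0: R4=27*26=702
After step 3: R4 = 702.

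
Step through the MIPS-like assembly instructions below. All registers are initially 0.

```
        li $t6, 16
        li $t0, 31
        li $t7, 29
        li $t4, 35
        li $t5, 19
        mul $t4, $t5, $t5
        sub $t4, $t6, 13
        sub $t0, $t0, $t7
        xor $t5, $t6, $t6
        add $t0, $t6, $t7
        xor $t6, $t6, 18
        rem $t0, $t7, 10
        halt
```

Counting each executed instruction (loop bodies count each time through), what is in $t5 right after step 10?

0

after li $t6, 16: $t6=16
after li $t0, 31: $t0=31
after li $t7, 29: $t7=29
after li $t4, 35: $t4=35
after li $t5, 19: $t5=19
after mul $t4, $t5, $t5: $t4=19*19=361
after sub $t4, $t6, 13: $t4=16-13=3
after sub $t0, $t0, $t7: $t0=31-29=2
after xor $t5, $t6, $t6: $t5=16^16=0
after add $t0, $t6, $t7: $t0=16+29=45
After step 10: $t5 = 0.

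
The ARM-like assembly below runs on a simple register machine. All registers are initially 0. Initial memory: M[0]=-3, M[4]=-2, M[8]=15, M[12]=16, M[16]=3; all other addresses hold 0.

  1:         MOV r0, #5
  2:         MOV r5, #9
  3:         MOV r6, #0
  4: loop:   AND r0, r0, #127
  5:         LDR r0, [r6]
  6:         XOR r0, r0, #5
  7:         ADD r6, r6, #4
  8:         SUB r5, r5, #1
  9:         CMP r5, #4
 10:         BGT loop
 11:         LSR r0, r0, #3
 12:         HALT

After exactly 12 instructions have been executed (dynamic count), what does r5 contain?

8

MOV r0, #5 → r0=5
MOV r5, #9 → r5=9
MOV r6, #0 → r6=0
AND r0, r0, #127 → r0=5&127=5
LDR r0, [r6] → r0=M[0]=-3
XOR r0, r0, #5 → r0=(-3)^5=-8
ADD r6, r6, #4 → r6=0+4=4
SUB r5, r5, #1 → r5=9-1=8
CMP r5, #4  (cmp 8,4)
BGT loop: taken
AND r0, r0, #127 → r0=(-8)&127=120
LDR r0, [r6] → r0=M[4]=-2
After step 12: r5 = 8.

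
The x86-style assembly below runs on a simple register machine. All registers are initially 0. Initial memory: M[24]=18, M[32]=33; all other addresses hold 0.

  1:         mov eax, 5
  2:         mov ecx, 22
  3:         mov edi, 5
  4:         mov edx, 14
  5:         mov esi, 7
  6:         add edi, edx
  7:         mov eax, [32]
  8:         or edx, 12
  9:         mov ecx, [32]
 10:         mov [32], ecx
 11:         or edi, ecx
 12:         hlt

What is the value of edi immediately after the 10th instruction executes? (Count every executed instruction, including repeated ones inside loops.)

after mov eax, 5: eax=5
after mov ecx, 22: ecx=22
after mov edi, 5: edi=5
after mov edx, 14: edx=14
after mov esi, 7: esi=7
after add edi, edx: edi=5+14=19
after mov eax, [32]: eax=M[32]=33
after or edx, 12: edx=14|12=14
after mov ecx, [32]: ecx=M[32]=33
mov [32], ecx → M[32]=33
After step 10: edi = 19.

19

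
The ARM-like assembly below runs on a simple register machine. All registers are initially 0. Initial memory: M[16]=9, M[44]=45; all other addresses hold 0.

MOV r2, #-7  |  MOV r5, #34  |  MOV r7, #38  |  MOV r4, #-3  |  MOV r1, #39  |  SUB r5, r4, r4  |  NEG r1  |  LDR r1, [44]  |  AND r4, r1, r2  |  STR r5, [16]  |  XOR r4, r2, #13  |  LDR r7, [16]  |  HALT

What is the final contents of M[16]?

0

after MOV r2, #-7: r2=-7
after MOV r5, #34: r5=34
after MOV r7, #38: r7=38
after MOV r4, #-3: r4=-3
after MOV r1, #39: r1=39
after SUB r5, r4, r4: r5=(-3)-(-3)=0
after NEG r1: r1=-(39)=-39
after LDR r1, [44]: r1=M[44]=45
after AND r4, r1, r2: r4=45&(-7)=41
STR r5, [16] → M[16]=0
after XOR r4, r2, #13: r4=(-7)^13=-12
after LDR r7, [16]: r7=M[16]=0
halt.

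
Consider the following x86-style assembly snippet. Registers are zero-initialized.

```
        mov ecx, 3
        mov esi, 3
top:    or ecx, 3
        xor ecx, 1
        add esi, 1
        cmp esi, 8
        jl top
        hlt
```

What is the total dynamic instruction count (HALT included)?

28

after mov ecx, 3: ecx=3
after mov esi, 3: esi=3
after or ecx, 3: ecx=3|3=3
after xor ecx, 1: ecx=3^1=2
after add esi, 1: esi=3+1=4
cmp esi, 8  (cmp 4,8)
jl top: taken
after or ecx, 3: ecx=2|3=3
after xor ecx, 1: ecx=3^1=2
after add esi, 1: esi=4+1=5
cmp esi, 8  (cmp 5,8)
jl top: taken
after or ecx, 3: ecx=2|3=3
after xor ecx, 1: ecx=3^1=2
after add esi, 1: esi=5+1=6
cmp esi, 8  (cmp 6,8)
jl top: taken
after or ecx, 3: ecx=2|3=3
after xor ecx, 1: ecx=3^1=2
after add esi, 1: esi=6+1=7
cmp esi, 8  (cmp 7,8)
jl top: taken
after or ecx, 3: ecx=2|3=3
after xor ecx, 1: ecx=3^1=2
after add esi, 1: esi=7+1=8
cmp esi, 8  (cmp 8,8)
jl top: not taken
halt.
Total executed instructions: 28.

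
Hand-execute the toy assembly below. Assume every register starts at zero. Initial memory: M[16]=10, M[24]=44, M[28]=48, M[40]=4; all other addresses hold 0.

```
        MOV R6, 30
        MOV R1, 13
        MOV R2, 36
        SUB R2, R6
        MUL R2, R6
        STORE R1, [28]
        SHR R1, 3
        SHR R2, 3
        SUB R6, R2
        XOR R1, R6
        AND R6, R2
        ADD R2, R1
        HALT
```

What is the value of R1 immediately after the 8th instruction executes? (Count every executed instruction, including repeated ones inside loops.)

1

after MOV R6, 30: R6=30
after MOV R1, 13: R1=13
after MOV R2, 36: R2=36
after SUB R2, R6: R2=36-30=6
after MUL R2, R6: R2=6*30=180
STORE R1, [28] → M[28]=13
after SHR R1, 3: R1=13>>3=1
after SHR R2, 3: R2=180>>3=22
After step 8: R1 = 1.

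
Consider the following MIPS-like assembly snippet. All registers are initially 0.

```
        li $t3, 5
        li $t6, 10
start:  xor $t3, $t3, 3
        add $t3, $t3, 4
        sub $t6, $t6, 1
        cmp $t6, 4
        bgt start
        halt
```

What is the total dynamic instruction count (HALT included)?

li $t3, 5 → $t3=5
li $t6, 10 → $t6=10
xor $t3, $t3, 3 → $t3=5^3=6
add $t3, $t3, 4 → $t3=6+4=10
sub $t6, $t6, 1 → $t6=10-1=9
cmp $t6, 4  (cmp 9,4)
bgt start: taken
xor $t3, $t3, 3 → $t3=10^3=9
add $t3, $t3, 4 → $t3=9+4=13
sub $t6, $t6, 1 → $t6=9-1=8
cmp $t6, 4  (cmp 8,4)
bgt start: taken
xor $t3, $t3, 3 → $t3=13^3=14
add $t3, $t3, 4 → $t3=14+4=18
sub $t6, $t6, 1 → $t6=8-1=7
cmp $t6, 4  (cmp 7,4)
bgt start: taken
xor $t3, $t3, 3 → $t3=18^3=17
add $t3, $t3, 4 → $t3=17+4=21
sub $t6, $t6, 1 → $t6=7-1=6
cmp $t6, 4  (cmp 6,4)
bgt start: taken
xor $t3, $t3, 3 → $t3=21^3=22
add $t3, $t3, 4 → $t3=22+4=26
sub $t6, $t6, 1 → $t6=6-1=5
cmp $t6, 4  (cmp 5,4)
bgt start: taken
xor $t3, $t3, 3 → $t3=26^3=25
add $t3, $t3, 4 → $t3=25+4=29
sub $t6, $t6, 1 → $t6=5-1=4
cmp $t6, 4  (cmp 4,4)
bgt start: not taken
halt.
Total executed instructions: 33.

33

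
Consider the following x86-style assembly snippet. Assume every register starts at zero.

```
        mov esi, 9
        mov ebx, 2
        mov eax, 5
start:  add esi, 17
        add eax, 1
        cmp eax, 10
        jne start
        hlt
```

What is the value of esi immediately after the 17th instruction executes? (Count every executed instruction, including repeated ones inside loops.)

77

mov esi, 9 → esi=9
mov ebx, 2 → ebx=2
mov eax, 5 → eax=5
add esi, 17 → esi=9+17=26
add eax, 1 → eax=5+1=6
cmp eax, 10  (cmp 6,10)
jne start: taken
add esi, 17 → esi=26+17=43
add eax, 1 → eax=6+1=7
cmp eax, 10  (cmp 7,10)
jne start: taken
add esi, 17 → esi=43+17=60
add eax, 1 → eax=7+1=8
cmp eax, 10  (cmp 8,10)
jne start: taken
add esi, 17 → esi=60+17=77
add eax, 1 → eax=8+1=9
After step 17: esi = 77.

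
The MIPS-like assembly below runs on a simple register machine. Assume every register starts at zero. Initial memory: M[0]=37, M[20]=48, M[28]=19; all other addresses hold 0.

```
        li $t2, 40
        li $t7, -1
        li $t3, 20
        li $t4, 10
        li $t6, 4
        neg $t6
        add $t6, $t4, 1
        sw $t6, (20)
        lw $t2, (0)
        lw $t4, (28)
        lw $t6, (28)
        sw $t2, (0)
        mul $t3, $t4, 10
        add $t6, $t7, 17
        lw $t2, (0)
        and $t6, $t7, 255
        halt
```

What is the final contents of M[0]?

after li $t2, 40: $t2=40
after li $t7, -1: $t7=-1
after li $t3, 20: $t3=20
after li $t4, 10: $t4=10
after li $t6, 4: $t6=4
after neg $t6: $t6=-(4)=-4
after add $t6, $t4, 1: $t6=10+1=11
sw $t6, (20) → M[20]=11
after lw $t2, (0): $t2=M[0]=37
after lw $t4, (28): $t4=M[28]=19
after lw $t6, (28): $t6=M[28]=19
sw $t2, (0) → M[0]=37
after mul $t3, $t4, 10: $t3=19*10=190
after add $t6, $t7, 17: $t6=(-1)+17=16
after lw $t2, (0): $t2=M[0]=37
after and $t6, $t7, 255: $t6=(-1)&255=255
halt.

37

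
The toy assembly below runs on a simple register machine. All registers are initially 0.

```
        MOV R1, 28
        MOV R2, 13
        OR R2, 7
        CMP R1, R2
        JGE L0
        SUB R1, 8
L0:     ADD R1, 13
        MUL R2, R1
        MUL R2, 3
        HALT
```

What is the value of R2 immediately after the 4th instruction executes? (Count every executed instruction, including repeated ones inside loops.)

MOV R1, 28 → R1=28
MOV R2, 13 → R2=13
OR R2, 7 → R2=13|7=15
CMP R1, R2  (cmp 28,15)
After step 4: R2 = 15.

15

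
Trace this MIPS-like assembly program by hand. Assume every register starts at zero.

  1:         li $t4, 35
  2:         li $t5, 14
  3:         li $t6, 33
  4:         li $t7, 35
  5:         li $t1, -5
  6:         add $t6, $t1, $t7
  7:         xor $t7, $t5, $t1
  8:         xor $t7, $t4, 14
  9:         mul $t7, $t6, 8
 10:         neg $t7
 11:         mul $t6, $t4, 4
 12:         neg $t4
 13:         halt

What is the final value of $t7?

-240

after li $t4, 35: $t4=35
after li $t5, 14: $t5=14
after li $t6, 33: $t6=33
after li $t7, 35: $t7=35
after li $t1, -5: $t1=-5
after add $t6, $t1, $t7: $t6=(-5)+35=30
after xor $t7, $t5, $t1: $t7=14^(-5)=-11
after xor $t7, $t4, 14: $t7=35^14=45
after mul $t7, $t6, 8: $t7=30*8=240
after neg $t7: $t7=-(240)=-240
after mul $t6, $t4, 4: $t6=35*4=140
after neg $t4: $t4=-(35)=-35
halt.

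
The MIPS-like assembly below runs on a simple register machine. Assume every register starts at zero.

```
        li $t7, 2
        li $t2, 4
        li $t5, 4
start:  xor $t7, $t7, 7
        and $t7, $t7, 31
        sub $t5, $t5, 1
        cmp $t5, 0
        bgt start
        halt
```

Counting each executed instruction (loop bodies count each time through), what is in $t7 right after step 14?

li $t7, 2 → $t7=2
li $t2, 4 → $t2=4
li $t5, 4 → $t5=4
xor $t7, $t7, 7 → $t7=2^7=5
and $t7, $t7, 31 → $t7=5&31=5
sub $t5, $t5, 1 → $t5=4-1=3
cmp $t5, 0  (cmp 3,0)
bgt start: taken
xor $t7, $t7, 7 → $t7=5^7=2
and $t7, $t7, 31 → $t7=2&31=2
sub $t5, $t5, 1 → $t5=3-1=2
cmp $t5, 0  (cmp 2,0)
bgt start: taken
xor $t7, $t7, 7 → $t7=2^7=5
After step 14: $t7 = 5.

5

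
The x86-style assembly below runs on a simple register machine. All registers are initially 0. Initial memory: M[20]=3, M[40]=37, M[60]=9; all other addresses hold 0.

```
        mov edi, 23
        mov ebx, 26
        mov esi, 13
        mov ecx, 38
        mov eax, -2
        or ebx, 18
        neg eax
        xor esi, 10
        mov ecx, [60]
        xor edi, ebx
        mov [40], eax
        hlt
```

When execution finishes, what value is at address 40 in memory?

after mov edi, 23: edi=23
after mov ebx, 26: ebx=26
after mov esi, 13: esi=13
after mov ecx, 38: ecx=38
after mov eax, -2: eax=-2
after or ebx, 18: ebx=26|18=26
after neg eax: eax=-(-2)=2
after xor esi, 10: esi=13^10=7
after mov ecx, [60]: ecx=M[60]=9
after xor edi, ebx: edi=23^26=13
mov [40], eax → M[40]=2
halt.

2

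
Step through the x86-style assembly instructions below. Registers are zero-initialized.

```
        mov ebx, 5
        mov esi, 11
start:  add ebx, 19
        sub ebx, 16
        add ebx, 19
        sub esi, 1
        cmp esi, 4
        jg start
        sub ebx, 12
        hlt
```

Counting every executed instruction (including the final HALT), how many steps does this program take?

46

ebx=5
esi=11
ebx=5+19=24
ebx=24-16=8
ebx=8+19=27
esi=11-1=10
cmp esi, 4  (cmp 10,4)
jg start: taken
ebx=27+19=46
ebx=46-16=30
ebx=30+19=49
esi=10-1=9
cmp esi, 4  (cmp 9,4)
jg start: taken
ebx=49+19=68
ebx=68-16=52
ebx=52+19=71
esi=9-1=8
cmp esi, 4  (cmp 8,4)
jg start: taken
ebx=71+19=90
ebx=90-16=74
ebx=74+19=93
esi=8-1=7
cmp esi, 4  (cmp 7,4)
jg start: taken
ebx=93+19=112
ebx=112-16=96
ebx=96+19=115
esi=7-1=6
cmp esi, 4  (cmp 6,4)
jg start: taken
ebx=115+19=134
ebx=134-16=118
ebx=118+19=137
esi=6-1=5
cmp esi, 4  (cmp 5,4)
jg start: taken
ebx=137+19=156
ebx=156-16=140
ebx=140+19=159
esi=5-1=4
cmp esi, 4  (cmp 4,4)
jg start: not taken
ebx=159-12=147
halt.
Total executed instructions: 46.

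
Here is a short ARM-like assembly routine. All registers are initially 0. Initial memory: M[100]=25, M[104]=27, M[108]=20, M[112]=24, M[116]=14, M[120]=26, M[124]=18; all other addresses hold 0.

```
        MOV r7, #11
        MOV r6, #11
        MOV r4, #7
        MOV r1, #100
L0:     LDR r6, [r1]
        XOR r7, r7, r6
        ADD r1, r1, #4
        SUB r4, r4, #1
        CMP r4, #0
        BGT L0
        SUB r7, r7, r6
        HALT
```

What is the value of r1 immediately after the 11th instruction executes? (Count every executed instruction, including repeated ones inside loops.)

after MOV r7, #11: r7=11
after MOV r6, #11: r6=11
after MOV r4, #7: r4=7
after MOV r1, #100: r1=100
after LDR r6, [r1]: r6=M[100]=25
after XOR r7, r7, r6: r7=11^25=18
after ADD r1, r1, #4: r1=100+4=104
after SUB r4, r4, #1: r4=7-1=6
CMP r4, #0  (cmp 6,0)
BGT L0: taken
after LDR r6, [r1]: r6=M[104]=27
After step 11: r1 = 104.

104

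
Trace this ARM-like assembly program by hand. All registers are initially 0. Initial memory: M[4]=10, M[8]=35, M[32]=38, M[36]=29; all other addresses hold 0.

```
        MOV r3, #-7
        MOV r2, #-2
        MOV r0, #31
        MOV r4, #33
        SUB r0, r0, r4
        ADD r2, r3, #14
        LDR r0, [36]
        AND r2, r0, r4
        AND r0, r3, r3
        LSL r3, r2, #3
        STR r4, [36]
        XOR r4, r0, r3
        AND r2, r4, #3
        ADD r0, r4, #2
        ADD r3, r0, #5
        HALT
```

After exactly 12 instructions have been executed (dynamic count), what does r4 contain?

-15

r3=-7
r2=-2
r0=31
r4=33
r0=31-33=-2
r2=(-7)+14=7
r0=M[36]=29
r2=29&33=1
r0=(-7)&(-7)=-7
r3=1<<3=8
STR r4, [36] → M[36]=33
r4=(-7)^8=-15
After step 12: r4 = -15.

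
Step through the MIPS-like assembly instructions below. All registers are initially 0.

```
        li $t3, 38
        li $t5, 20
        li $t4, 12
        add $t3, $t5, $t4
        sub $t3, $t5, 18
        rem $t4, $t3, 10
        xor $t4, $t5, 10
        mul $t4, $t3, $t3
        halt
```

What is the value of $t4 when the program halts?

4

$t3=38
$t5=20
$t4=12
$t3=20+12=32
$t3=20-18=2
$t4=2%10=2
$t4=20^10=30
$t4=2*2=4
halt.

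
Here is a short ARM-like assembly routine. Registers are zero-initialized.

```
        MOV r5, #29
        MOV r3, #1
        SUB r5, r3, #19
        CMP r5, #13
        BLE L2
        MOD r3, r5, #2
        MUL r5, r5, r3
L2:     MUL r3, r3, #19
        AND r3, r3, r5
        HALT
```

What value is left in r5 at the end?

-18

MOV r5, #29 → r5=29
MOV r3, #1 → r3=1
SUB r5, r3, #19 → r5=1-19=-18
CMP r5, #13  (cmp -18,13)
BLE L2: taken
MUL r3, r3, #19 → r3=1*19=19
AND r3, r3, r5 → r3=19&(-18)=2
halt.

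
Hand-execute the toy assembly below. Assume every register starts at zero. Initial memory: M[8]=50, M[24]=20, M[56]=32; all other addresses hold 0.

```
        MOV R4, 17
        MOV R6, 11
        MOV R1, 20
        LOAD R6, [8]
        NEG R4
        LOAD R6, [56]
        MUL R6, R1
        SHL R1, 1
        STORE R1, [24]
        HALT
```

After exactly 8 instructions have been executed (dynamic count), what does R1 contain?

MOV R4, 17 → R4=17
MOV R6, 11 → R6=11
MOV R1, 20 → R1=20
LOAD R6, [8] → R6=M[8]=50
NEG R4 → R4=-(17)=-17
LOAD R6, [56] → R6=M[56]=32
MUL R6, R1 → R6=32*20=640
SHL R1, 1 → R1=20<<1=40
After step 8: R1 = 40.

40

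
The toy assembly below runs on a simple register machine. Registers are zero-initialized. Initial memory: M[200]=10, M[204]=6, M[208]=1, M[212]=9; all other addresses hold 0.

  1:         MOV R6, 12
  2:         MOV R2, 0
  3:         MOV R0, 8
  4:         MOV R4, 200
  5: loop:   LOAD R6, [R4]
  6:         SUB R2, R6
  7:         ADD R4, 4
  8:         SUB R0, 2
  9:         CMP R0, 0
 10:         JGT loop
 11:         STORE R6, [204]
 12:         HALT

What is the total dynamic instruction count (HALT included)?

30

MOV R6, 12 → R6=12
MOV R2, 0 → R2=0
MOV R0, 8 → R0=8
MOV R4, 200 → R4=200
LOAD R6, [R4] → R6=M[200]=10
SUB R2, R6 → R2=0-10=-10
ADD R4, 4 → R4=200+4=204
SUB R0, 2 → R0=8-2=6
CMP R0, 0  (cmp 6,0)
JGT loop: taken
LOAD R6, [R4] → R6=M[204]=6
SUB R2, R6 → R2=(-10)-6=-16
ADD R4, 4 → R4=204+4=208
SUB R0, 2 → R0=6-2=4
CMP R0, 0  (cmp 4,0)
JGT loop: taken
LOAD R6, [R4] → R6=M[208]=1
SUB R2, R6 → R2=(-16)-1=-17
ADD R4, 4 → R4=208+4=212
SUB R0, 2 → R0=4-2=2
CMP R0, 0  (cmp 2,0)
JGT loop: taken
LOAD R6, [R4] → R6=M[212]=9
SUB R2, R6 → R2=(-17)-9=-26
ADD R4, 4 → R4=212+4=216
SUB R0, 2 → R0=2-2=0
CMP R0, 0  (cmp 0,0)
JGT loop: not taken
STORE R6, [204] → M[204]=9
halt.
Total executed instructions: 30.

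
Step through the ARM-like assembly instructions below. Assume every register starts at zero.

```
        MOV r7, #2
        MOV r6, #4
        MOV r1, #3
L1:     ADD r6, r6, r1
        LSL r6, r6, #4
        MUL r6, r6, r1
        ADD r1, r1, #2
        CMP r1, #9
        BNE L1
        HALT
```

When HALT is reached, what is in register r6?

MOV r7, #2 → r7=2
MOV r6, #4 → r6=4
MOV r1, #3 → r1=3
ADD r6, r6, r1 → r6=4+3=7
LSL r6, r6, #4 → r6=7<<4=112
MUL r6, r6, r1 → r6=112*3=336
ADD r1, r1, #2 → r1=3+2=5
CMP r1, #9  (cmp 5,9)
BNE L1: taken
ADD r6, r6, r1 → r6=336+5=341
LSL r6, r6, #4 → r6=341<<4=5456
MUL r6, r6, r1 → r6=5456*5=27280
ADD r1, r1, #2 → r1=5+2=7
CMP r1, #9  (cmp 7,9)
BNE L1: taken
ADD r6, r6, r1 → r6=27280+7=27287
LSL r6, r6, #4 → r6=27287<<4=436592
MUL r6, r6, r1 → r6=436592*7=3056144
ADD r1, r1, #2 → r1=7+2=9
CMP r1, #9  (cmp 9,9)
BNE L1: not taken
halt.

3056144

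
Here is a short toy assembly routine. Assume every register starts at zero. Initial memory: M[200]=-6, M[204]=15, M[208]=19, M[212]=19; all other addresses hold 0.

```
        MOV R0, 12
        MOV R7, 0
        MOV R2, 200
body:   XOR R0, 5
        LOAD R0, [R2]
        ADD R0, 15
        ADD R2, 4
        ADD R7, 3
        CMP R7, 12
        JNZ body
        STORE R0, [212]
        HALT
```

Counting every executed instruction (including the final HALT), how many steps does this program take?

33

MOV R0, 12 → R0=12
MOV R7, 0 → R7=0
MOV R2, 200 → R2=200
XOR R0, 5 → R0=12^5=9
LOAD R0, [R2] → R0=M[200]=-6
ADD R0, 15 → R0=(-6)+15=9
ADD R2, 4 → R2=200+4=204
ADD R7, 3 → R7=0+3=3
CMP R7, 12  (cmp 3,12)
JNZ body: taken
XOR R0, 5 → R0=9^5=12
LOAD R0, [R2] → R0=M[204]=15
ADD R0, 15 → R0=15+15=30
ADD R2, 4 → R2=204+4=208
ADD R7, 3 → R7=3+3=6
CMP R7, 12  (cmp 6,12)
JNZ body: taken
XOR R0, 5 → R0=30^5=27
LOAD R0, [R2] → R0=M[208]=19
ADD R0, 15 → R0=19+15=34
ADD R2, 4 → R2=208+4=212
ADD R7, 3 → R7=6+3=9
CMP R7, 12  (cmp 9,12)
JNZ body: taken
XOR R0, 5 → R0=34^5=39
LOAD R0, [R2] → R0=M[212]=19
ADD R0, 15 → R0=19+15=34
ADD R2, 4 → R2=212+4=216
ADD R7, 3 → R7=9+3=12
CMP R7, 12  (cmp 12,12)
JNZ body: not taken
STORE R0, [212] → M[212]=34
halt.
Total executed instructions: 33.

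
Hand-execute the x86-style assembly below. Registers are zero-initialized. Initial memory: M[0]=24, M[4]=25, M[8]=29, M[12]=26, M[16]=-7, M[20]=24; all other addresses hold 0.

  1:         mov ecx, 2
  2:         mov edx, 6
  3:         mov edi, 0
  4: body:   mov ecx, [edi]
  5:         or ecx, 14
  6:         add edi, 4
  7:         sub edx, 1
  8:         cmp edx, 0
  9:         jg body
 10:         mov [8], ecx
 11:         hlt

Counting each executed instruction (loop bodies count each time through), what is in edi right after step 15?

8

after mov ecx, 2: ecx=2
after mov edx, 6: edx=6
after mov edi, 0: edi=0
after mov ecx, [edi]: ecx=M[0]=24
after or ecx, 14: ecx=24|14=30
after add edi, 4: edi=0+4=4
after sub edx, 1: edx=6-1=5
cmp edx, 0  (cmp 5,0)
jg body: taken
after mov ecx, [edi]: ecx=M[4]=25
after or ecx, 14: ecx=25|14=31
after add edi, 4: edi=4+4=8
after sub edx, 1: edx=5-1=4
cmp edx, 0  (cmp 4,0)
jg body: taken
After step 15: edi = 8.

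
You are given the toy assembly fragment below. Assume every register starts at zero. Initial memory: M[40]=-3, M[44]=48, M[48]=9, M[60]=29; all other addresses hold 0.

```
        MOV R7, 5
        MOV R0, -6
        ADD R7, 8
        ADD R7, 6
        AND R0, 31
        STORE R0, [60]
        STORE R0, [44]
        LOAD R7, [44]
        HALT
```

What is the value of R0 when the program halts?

26

MOV R7, 5 → R7=5
MOV R0, -6 → R0=-6
ADD R7, 8 → R7=5+8=13
ADD R7, 6 → R7=13+6=19
AND R0, 31 → R0=(-6)&31=26
STORE R0, [60] → M[60]=26
STORE R0, [44] → M[44]=26
LOAD R7, [44] → R7=M[44]=26
halt.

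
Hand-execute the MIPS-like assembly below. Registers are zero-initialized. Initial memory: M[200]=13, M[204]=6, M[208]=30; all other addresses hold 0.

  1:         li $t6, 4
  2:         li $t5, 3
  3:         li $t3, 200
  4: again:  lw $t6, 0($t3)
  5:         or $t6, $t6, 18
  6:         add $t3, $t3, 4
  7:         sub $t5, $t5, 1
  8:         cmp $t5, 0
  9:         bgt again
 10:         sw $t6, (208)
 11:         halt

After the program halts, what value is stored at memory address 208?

30

li $t6, 4 → $t6=4
li $t5, 3 → $t5=3
li $t3, 200 → $t3=200
lw $t6, 0($t3) → $t6=M[200]=13
or $t6, $t6, 18 → $t6=13|18=31
add $t3, $t3, 4 → $t3=200+4=204
sub $t5, $t5, 1 → $t5=3-1=2
cmp $t5, 0  (cmp 2,0)
bgt again: taken
lw $t6, 0($t3) → $t6=M[204]=6
or $t6, $t6, 18 → $t6=6|18=22
add $t3, $t3, 4 → $t3=204+4=208
sub $t5, $t5, 1 → $t5=2-1=1
cmp $t5, 0  (cmp 1,0)
bgt again: taken
lw $t6, 0($t3) → $t6=M[208]=30
or $t6, $t6, 18 → $t6=30|18=30
add $t3, $t3, 4 → $t3=208+4=212
sub $t5, $t5, 1 → $t5=1-1=0
cmp $t5, 0  (cmp 0,0)
bgt again: not taken
sw $t6, (208) → M[208]=30
halt.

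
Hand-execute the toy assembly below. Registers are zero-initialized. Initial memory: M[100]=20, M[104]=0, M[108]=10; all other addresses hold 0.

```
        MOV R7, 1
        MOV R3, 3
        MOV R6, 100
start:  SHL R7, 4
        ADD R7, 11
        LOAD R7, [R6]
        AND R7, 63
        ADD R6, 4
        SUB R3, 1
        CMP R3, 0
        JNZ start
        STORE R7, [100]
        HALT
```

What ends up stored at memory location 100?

R7=1
R3=3
R6=100
R7=1<<4=16
R7=16+11=27
R7=M[100]=20
R7=20&63=20
R6=100+4=104
R3=3-1=2
CMP R3, 0  (cmp 2,0)
JNZ start: taken
R7=20<<4=320
R7=320+11=331
R7=M[104]=0
R7=0&63=0
R6=104+4=108
R3=2-1=1
CMP R3, 0  (cmp 1,0)
JNZ start: taken
R7=0<<4=0
R7=0+11=11
R7=M[108]=10
R7=10&63=10
R6=108+4=112
R3=1-1=0
CMP R3, 0  (cmp 0,0)
JNZ start: not taken
STORE R7, [100] → M[100]=10
halt.

10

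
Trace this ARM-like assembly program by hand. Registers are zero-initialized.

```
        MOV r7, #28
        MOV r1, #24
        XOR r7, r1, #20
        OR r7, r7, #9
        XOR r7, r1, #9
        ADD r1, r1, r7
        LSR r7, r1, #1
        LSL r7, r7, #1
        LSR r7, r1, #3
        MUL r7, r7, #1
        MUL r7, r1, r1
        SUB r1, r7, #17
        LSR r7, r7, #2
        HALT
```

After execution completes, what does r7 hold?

after MOV r7, #28: r7=28
after MOV r1, #24: r1=24
after XOR r7, r1, #20: r7=24^20=12
after OR r7, r7, #9: r7=12|9=13
after XOR r7, r1, #9: r7=24^9=17
after ADD r1, r1, r7: r1=24+17=41
after LSR r7, r1, #1: r7=41>>1=20
after LSL r7, r7, #1: r7=20<<1=40
after LSR r7, r1, #3: r7=41>>3=5
after MUL r7, r7, #1: r7=5*1=5
after MUL r7, r1, r1: r7=41*41=1681
after SUB r1, r7, #17: r1=1681-17=1664
after LSR r7, r7, #2: r7=1681>>2=420
halt.

420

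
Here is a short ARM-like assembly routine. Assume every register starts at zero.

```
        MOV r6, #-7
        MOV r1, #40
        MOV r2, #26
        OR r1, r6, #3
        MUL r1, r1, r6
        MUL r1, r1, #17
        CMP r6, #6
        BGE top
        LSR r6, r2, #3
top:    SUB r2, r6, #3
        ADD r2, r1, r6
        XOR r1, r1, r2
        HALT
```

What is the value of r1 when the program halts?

r6=-7
r1=40
r2=26
r1=(-7)|3=-5
r1=(-5)*(-7)=35
r1=35*17=595
CMP r6, #6  (cmp -7,6)
BGE top: not taken
r6=26>>3=3
r2=3-3=0
r2=595+3=598
r1=595^598=5
halt.

5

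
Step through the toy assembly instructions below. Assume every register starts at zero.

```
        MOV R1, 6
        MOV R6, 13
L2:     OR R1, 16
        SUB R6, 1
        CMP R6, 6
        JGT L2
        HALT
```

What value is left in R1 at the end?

after MOV R1, 6: R1=6
after MOV R6, 13: R6=13
after OR R1, 16: R1=6|16=22
after SUB R6, 1: R6=13-1=12
CMP R6, 6  (cmp 12,6)
JGT L2: taken
after OR R1, 16: R1=22|16=22
after SUB R6, 1: R6=12-1=11
CMP R6, 6  (cmp 11,6)
JGT L2: taken
after OR R1, 16: R1=22|16=22
after SUB R6, 1: R6=11-1=10
CMP R6, 6  (cmp 10,6)
JGT L2: taken
after OR R1, 16: R1=22|16=22
after SUB R6, 1: R6=10-1=9
CMP R6, 6  (cmp 9,6)
JGT L2: taken
after OR R1, 16: R1=22|16=22
after SUB R6, 1: R6=9-1=8
CMP R6, 6  (cmp 8,6)
JGT L2: taken
after OR R1, 16: R1=22|16=22
after SUB R6, 1: R6=8-1=7
CMP R6, 6  (cmp 7,6)
JGT L2: taken
after OR R1, 16: R1=22|16=22
after SUB R6, 1: R6=7-1=6
CMP R6, 6  (cmp 6,6)
JGT L2: not taken
halt.

22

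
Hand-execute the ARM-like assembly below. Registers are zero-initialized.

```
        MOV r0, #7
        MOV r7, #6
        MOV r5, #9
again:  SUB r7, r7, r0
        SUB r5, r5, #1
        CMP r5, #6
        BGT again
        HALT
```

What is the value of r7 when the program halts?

-15

MOV r0, #7 → r0=7
MOV r7, #6 → r7=6
MOV r5, #9 → r5=9
SUB r7, r7, r0 → r7=6-7=-1
SUB r5, r5, #1 → r5=9-1=8
CMP r5, #6  (cmp 8,6)
BGT again: taken
SUB r7, r7, r0 → r7=(-1)-7=-8
SUB r5, r5, #1 → r5=8-1=7
CMP r5, #6  (cmp 7,6)
BGT again: taken
SUB r7, r7, r0 → r7=(-8)-7=-15
SUB r5, r5, #1 → r5=7-1=6
CMP r5, #6  (cmp 6,6)
BGT again: not taken
halt.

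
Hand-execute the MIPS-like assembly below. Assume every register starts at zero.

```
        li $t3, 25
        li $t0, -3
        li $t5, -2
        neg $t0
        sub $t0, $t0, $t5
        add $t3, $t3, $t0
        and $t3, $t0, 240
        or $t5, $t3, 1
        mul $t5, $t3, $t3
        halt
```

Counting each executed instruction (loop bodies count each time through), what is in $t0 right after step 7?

5

$t3=25
$t0=-3
$t5=-2
$t0=-(-3)=3
$t0=3-(-2)=5
$t3=25+5=30
$t3=5&240=0
After step 7: $t0 = 5.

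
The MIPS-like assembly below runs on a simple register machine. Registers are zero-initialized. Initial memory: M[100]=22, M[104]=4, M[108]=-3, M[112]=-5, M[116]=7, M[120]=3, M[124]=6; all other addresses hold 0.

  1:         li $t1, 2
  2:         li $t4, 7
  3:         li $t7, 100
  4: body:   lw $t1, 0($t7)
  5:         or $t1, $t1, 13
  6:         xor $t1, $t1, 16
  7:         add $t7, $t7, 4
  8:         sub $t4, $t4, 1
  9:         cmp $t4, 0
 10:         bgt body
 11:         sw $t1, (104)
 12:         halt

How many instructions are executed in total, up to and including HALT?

54

li $t1, 2 → $t1=2
li $t4, 7 → $t4=7
li $t7, 100 → $t7=100
lw $t1, 0($t7) → $t1=M[100]=22
or $t1, $t1, 13 → $t1=22|13=31
xor $t1, $t1, 16 → $t1=31^16=15
add $t7, $t7, 4 → $t7=100+4=104
sub $t4, $t4, 1 → $t4=7-1=6
cmp $t4, 0  (cmp 6,0)
bgt body: taken
lw $t1, 0($t7) → $t1=M[104]=4
or $t1, $t1, 13 → $t1=4|13=13
xor $t1, $t1, 16 → $t1=13^16=29
add $t7, $t7, 4 → $t7=104+4=108
sub $t4, $t4, 1 → $t4=6-1=5
cmp $t4, 0  (cmp 5,0)
bgt body: taken
lw $t1, 0($t7) → $t1=M[108]=-3
or $t1, $t1, 13 → $t1=(-3)|13=-3
xor $t1, $t1, 16 → $t1=(-3)^16=-19
add $t7, $t7, 4 → $t7=108+4=112
sub $t4, $t4, 1 → $t4=5-1=4
cmp $t4, 0  (cmp 4,0)
bgt body: taken
lw $t1, 0($t7) → $t1=M[112]=-5
or $t1, $t1, 13 → $t1=(-5)|13=-1
xor $t1, $t1, 16 → $t1=(-1)^16=-17
add $t7, $t7, 4 → $t7=112+4=116
sub $t4, $t4, 1 → $t4=4-1=3
cmp $t4, 0  (cmp 3,0)
bgt body: taken
lw $t1, 0($t7) → $t1=M[116]=7
or $t1, $t1, 13 → $t1=7|13=15
xor $t1, $t1, 16 → $t1=15^16=31
add $t7, $t7, 4 → $t7=116+4=120
sub $t4, $t4, 1 → $t4=3-1=2
cmp $t4, 0  (cmp 2,0)
bgt body: taken
lw $t1, 0($t7) → $t1=M[120]=3
or $t1, $t1, 13 → $t1=3|13=15
xor $t1, $t1, 16 → $t1=15^16=31
add $t7, $t7, 4 → $t7=120+4=124
sub $t4, $t4, 1 → $t4=2-1=1
cmp $t4, 0  (cmp 1,0)
bgt body: taken
lw $t1, 0($t7) → $t1=M[124]=6
or $t1, $t1, 13 → $t1=6|13=15
xor $t1, $t1, 16 → $t1=15^16=31
add $t7, $t7, 4 → $t7=124+4=128
sub $t4, $t4, 1 → $t4=1-1=0
cmp $t4, 0  (cmp 0,0)
bgt body: not taken
sw $t1, (104) → M[104]=31
halt.
Total executed instructions: 54.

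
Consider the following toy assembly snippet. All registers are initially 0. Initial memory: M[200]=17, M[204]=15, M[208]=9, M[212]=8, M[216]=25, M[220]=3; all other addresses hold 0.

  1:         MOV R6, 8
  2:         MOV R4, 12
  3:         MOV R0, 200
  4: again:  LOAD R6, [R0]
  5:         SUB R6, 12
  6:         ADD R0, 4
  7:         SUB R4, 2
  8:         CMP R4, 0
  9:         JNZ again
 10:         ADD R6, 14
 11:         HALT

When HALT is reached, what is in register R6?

MOV R6, 8 → R6=8
MOV R4, 12 → R4=12
MOV R0, 200 → R0=200
LOAD R6, [R0] → R6=M[200]=17
SUB R6, 12 → R6=17-12=5
ADD R0, 4 → R0=200+4=204
SUB R4, 2 → R4=12-2=10
CMP R4, 0  (cmp 10,0)
JNZ again: taken
LOAD R6, [R0] → R6=M[204]=15
SUB R6, 12 → R6=15-12=3
ADD R0, 4 → R0=204+4=208
SUB R4, 2 → R4=10-2=8
CMP R4, 0  (cmp 8,0)
JNZ again: taken
LOAD R6, [R0] → R6=M[208]=9
SUB R6, 12 → R6=9-12=-3
ADD R0, 4 → R0=208+4=212
SUB R4, 2 → R4=8-2=6
CMP R4, 0  (cmp 6,0)
JNZ again: taken
LOAD R6, [R0] → R6=M[212]=8
SUB R6, 12 → R6=8-12=-4
ADD R0, 4 → R0=212+4=216
SUB R4, 2 → R4=6-2=4
CMP R4, 0  (cmp 4,0)
JNZ again: taken
LOAD R6, [R0] → R6=M[216]=25
SUB R6, 12 → R6=25-12=13
ADD R0, 4 → R0=216+4=220
SUB R4, 2 → R4=4-2=2
CMP R4, 0  (cmp 2,0)
JNZ again: taken
LOAD R6, [R0] → R6=M[220]=3
SUB R6, 12 → R6=3-12=-9
ADD R0, 4 → R0=220+4=224
SUB R4, 2 → R4=2-2=0
CMP R4, 0  (cmp 0,0)
JNZ again: not taken
ADD R6, 14 → R6=(-9)+14=5
halt.

5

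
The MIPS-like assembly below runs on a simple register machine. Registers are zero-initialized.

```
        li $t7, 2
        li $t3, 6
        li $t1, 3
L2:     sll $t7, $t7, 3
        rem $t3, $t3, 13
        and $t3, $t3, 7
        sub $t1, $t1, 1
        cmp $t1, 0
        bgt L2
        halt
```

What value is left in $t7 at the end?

1024

li $t7, 2 → $t7=2
li $t3, 6 → $t3=6
li $t1, 3 → $t1=3
sll $t7, $t7, 3 → $t7=2<<3=16
rem $t3, $t3, 13 → $t3=6%13=6
and $t3, $t3, 7 → $t3=6&7=6
sub $t1, $t1, 1 → $t1=3-1=2
cmp $t1, 0  (cmp 2,0)
bgt L2: taken
sll $t7, $t7, 3 → $t7=16<<3=128
rem $t3, $t3, 13 → $t3=6%13=6
and $t3, $t3, 7 → $t3=6&7=6
sub $t1, $t1, 1 → $t1=2-1=1
cmp $t1, 0  (cmp 1,0)
bgt L2: taken
sll $t7, $t7, 3 → $t7=128<<3=1024
rem $t3, $t3, 13 → $t3=6%13=6
and $t3, $t3, 7 → $t3=6&7=6
sub $t1, $t1, 1 → $t1=1-1=0
cmp $t1, 0  (cmp 0,0)
bgt L2: not taken
halt.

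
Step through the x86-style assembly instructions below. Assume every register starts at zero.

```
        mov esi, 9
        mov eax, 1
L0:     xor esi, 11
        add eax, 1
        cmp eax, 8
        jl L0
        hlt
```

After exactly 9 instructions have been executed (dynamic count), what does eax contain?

3

mov esi, 9 → esi=9
mov eax, 1 → eax=1
xor esi, 11 → esi=9^11=2
add eax, 1 → eax=1+1=2
cmp eax, 8  (cmp 2,8)
jl L0: taken
xor esi, 11 → esi=2^11=9
add eax, 1 → eax=2+1=3
cmp eax, 8  (cmp 3,8)
After step 9: eax = 3.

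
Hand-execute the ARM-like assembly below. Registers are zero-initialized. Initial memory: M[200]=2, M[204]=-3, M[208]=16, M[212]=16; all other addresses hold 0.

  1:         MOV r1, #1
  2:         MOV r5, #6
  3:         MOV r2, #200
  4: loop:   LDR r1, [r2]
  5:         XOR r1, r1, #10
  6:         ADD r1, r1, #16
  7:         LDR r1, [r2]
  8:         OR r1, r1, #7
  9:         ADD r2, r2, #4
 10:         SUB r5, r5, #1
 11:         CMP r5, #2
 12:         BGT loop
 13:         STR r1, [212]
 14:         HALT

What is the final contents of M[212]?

MOV r1, #1 → r1=1
MOV r5, #6 → r5=6
MOV r2, #200 → r2=200
LDR r1, [r2] → r1=M[200]=2
XOR r1, r1, #10 → r1=2^10=8
ADD r1, r1, #16 → r1=8+16=24
LDR r1, [r2] → r1=M[200]=2
OR r1, r1, #7 → r1=2|7=7
ADD r2, r2, #4 → r2=200+4=204
SUB r5, r5, #1 → r5=6-1=5
CMP r5, #2  (cmp 5,2)
BGT loop: taken
LDR r1, [r2] → r1=M[204]=-3
XOR r1, r1, #10 → r1=(-3)^10=-9
ADD r1, r1, #16 → r1=(-9)+16=7
LDR r1, [r2] → r1=M[204]=-3
OR r1, r1, #7 → r1=(-3)|7=-1
ADD r2, r2, #4 → r2=204+4=208
SUB r5, r5, #1 → r5=5-1=4
CMP r5, #2  (cmp 4,2)
BGT loop: taken
LDR r1, [r2] → r1=M[208]=16
XOR r1, r1, #10 → r1=16^10=26
ADD r1, r1, #16 → r1=26+16=42
LDR r1, [r2] → r1=M[208]=16
OR r1, r1, #7 → r1=16|7=23
ADD r2, r2, #4 → r2=208+4=212
SUB r5, r5, #1 → r5=4-1=3
CMP r5, #2  (cmp 3,2)
BGT loop: taken
LDR r1, [r2] → r1=M[212]=16
XOR r1, r1, #10 → r1=16^10=26
ADD r1, r1, #16 → r1=26+16=42
LDR r1, [r2] → r1=M[212]=16
OR r1, r1, #7 → r1=16|7=23
ADD r2, r2, #4 → r2=212+4=216
SUB r5, r5, #1 → r5=3-1=2
CMP r5, #2  (cmp 2,2)
BGT loop: not taken
STR r1, [212] → M[212]=23
halt.

23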